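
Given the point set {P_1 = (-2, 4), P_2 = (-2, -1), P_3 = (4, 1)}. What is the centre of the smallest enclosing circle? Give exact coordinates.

Side lengths²: P_1P_2² = 25, P_1P_3² = 45, P_2P_3² = 40.
Since P_1P_3² = 45 < 40 + 25 = 65, the triangle is acute, so the smallest enclosing circle is the circumcircle.
Circumcentre = (0.5, 1.5), r² = 12.5.
Centre = (0.5, 1.5).

(0.5, 1.5)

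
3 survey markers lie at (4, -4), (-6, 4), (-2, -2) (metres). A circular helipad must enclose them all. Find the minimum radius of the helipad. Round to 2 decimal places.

Call the three points A, B, C in the order given.
Side lengths²: AB² = 164, AC² = 40, BC² = 52.
Since AB² = 164 ≥ 52 + 40 = 92, the angle opposite AB is not acute, so the smallest enclosing circle has AB as diameter.
Centre = midpoint of AB = (-1, 0), r² = 164/4 = 41.
r = √41 ≈ 6.40.

6.40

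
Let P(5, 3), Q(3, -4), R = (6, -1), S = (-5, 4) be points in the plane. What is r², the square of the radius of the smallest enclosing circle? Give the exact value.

36.5

The minimum enclosing circle of a finite set is fixed by two of the points (as a diameter) or three (as a circumcircle).
The farthest pair is R–S with squared distance 146. The circle on this segment as diameter has centre (0.5, 1.5) and r² = 146/4 = 36.5.
Check P: distance² to centre = 22.5 ≤ 36.5, so it lies inside.
All remaining points lie in this disk, and no smaller disk contains both endpoints, so this is the minimum enclosing circle.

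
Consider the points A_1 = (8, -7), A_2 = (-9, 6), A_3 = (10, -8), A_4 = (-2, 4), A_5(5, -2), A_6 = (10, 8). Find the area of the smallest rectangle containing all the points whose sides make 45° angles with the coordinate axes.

In coordinates u = x + y, v = x − y the rectangle is axis-aligned; the map (x,y)→(u,v) scales areas by 2.
u-values: 1, -3, 2, 2, 3, 18; range = 18 − (-3) = 21.
v-values: 15, -15, 18, -6, 7, 2; range = 18 − (-15) = 33.
Area = (21 × 33) / 2 = 346.5.

346.5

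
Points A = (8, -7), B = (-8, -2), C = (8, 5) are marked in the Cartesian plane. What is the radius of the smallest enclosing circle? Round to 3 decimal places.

Side lengths²: AB² = 281, AC² = 144, BC² = 305.
Since BC² = 305 < 281 + 144 = 425, the triangle is acute, so the smallest enclosing circle is the circumcircle.
Circumcentre = (1.09375, -1), r² = 83.6962890625.
r = √(83.6962890625) ≈ 9.149.

9.149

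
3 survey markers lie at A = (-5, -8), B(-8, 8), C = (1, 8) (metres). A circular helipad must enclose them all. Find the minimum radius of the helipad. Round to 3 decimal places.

8.693

Side lengths²: AB² = 265, AC² = 292, BC² = 81.
Since AC² = 292 < 265 + 81 = 346, the triangle is acute, so the smallest enclosing circle is the circumcircle.
Circumcentre = (-3.5, 0.5625), r² = 75.56640625.
r = √(75.56640625) ≈ 8.693.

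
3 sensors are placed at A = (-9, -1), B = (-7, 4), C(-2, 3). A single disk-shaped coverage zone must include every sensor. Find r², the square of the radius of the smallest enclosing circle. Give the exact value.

16.25

Side lengths²: AB² = 29, AC² = 65, BC² = 26.
Since AC² = 65 ≥ 29 + 26 = 55, the angle opposite AC is not acute, so the smallest enclosing circle has AC as diameter.
Centre = midpoint of AC = (-5.5, 1), r² = 65/4 = 16.25.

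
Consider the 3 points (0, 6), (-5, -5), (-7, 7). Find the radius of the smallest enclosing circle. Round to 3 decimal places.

Call the three points A, B, C in the order given.
Side lengths²: AB² = 146, AC² = 50, BC² = 148.
Since BC² = 148 < 146 + 50 = 196, the triangle is acute, so the smallest enclosing circle is the circumcircle.
Circumcentre = (-174/41, 53/41), r² = 67525/1681.
r = √(67525/1681) ≈ 6.338.

6.338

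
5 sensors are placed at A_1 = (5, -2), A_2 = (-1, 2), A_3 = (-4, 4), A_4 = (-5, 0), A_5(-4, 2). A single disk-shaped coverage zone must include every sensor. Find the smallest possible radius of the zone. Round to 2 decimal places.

5.41

The minimum enclosing circle is determined by three boundary points: A_1, A_3, A_4.
Their circumcentre is (5/14, 11/14) with r² = 2873/98.
The farthest remaining point A_5 is at distance² 2005/98 ≤ 2873/98.
r = √(2873/98) ≈ 5.41.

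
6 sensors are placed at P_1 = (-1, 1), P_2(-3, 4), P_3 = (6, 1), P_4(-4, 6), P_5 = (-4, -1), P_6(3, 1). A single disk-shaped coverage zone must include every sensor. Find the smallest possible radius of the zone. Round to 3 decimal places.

5.701

The minimum enclosing circle is determined by three boundary points: P_3, P_4, P_5.
Their circumcentre is (0.5, 2.5) with r² = 32.5.
The farthest remaining point P_2 is at distance² 14.5 ≤ 32.5.
r = √(32.5) ≈ 5.701.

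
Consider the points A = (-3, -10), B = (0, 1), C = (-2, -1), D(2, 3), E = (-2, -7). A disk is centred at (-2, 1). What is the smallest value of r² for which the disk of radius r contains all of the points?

The required radius is the distance from (-2, 1) to the farthest point.
Squared distances: 122, 4, 4, 20, 64.
Maximum is 122, attained at A.

122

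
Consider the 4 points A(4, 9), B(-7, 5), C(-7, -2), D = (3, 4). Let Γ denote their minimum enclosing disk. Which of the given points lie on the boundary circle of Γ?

The farthest pair is A–C with squared distance 242. The circle on this segment as diameter has centre (-1.5, 3.5) and r² = 242/4 = 60.5.
Check B: distance² to centre = 32.5 ≤ 60.5, so it lies inside.
All remaining points lie in this disk, and no smaller disk contains both endpoints, so this is the minimum enclosing circle.
The points at distance exactly r from the centre are A, C — 2 points.

A, C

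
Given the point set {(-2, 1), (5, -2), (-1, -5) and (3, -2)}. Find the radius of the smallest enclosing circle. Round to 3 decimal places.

A smallest enclosing disk is always determined by at most three of the input points on its boundary.
The minimum enclosing circle is determined by three boundary points: (-2, 1), (5, -2), (-1, -5).
Their circumcentre is (27/26, -41/26) with r² = 5365/338.
The farthest remaining point (3, -2) is at distance² 1361/338 ≤ 5365/338.
r = √(5365/338) ≈ 3.984.

3.984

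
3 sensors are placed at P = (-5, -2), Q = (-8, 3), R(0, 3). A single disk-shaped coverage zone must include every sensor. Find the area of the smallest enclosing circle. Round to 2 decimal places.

53.41

Side lengths²: PQ² = 34, PR² = 50, QR² = 64.
Since QR² = 64 < 50 + 34 = 84, the triangle is acute, so the smallest enclosing circle is the circumcircle.
Circumcentre = (-4, 2), r² = 17.
Area = π·r² = π·17 ≈ 53.41.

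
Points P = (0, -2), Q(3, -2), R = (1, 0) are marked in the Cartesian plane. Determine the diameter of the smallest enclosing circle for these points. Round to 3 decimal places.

3.162

Side lengths²: PQ² = 9, PR² = 5, QR² = 8.
Since PQ² = 9 < 8 + 5 = 13, the triangle is acute, so the smallest enclosing circle is the circumcircle.
Circumcentre = (1.5, -1.5), r² = 2.5.
Diameter = 2r = 2√(2.5) ≈ 3.162.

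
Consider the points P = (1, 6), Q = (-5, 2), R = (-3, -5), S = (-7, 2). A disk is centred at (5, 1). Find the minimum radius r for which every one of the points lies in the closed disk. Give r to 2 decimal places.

The required radius is the distance from (5, 1) to the farthest point.
Squared distances: 41, 101, 100, 145.
Maximum is 145, attained at S.
r = √145 ≈ 12.04.

12.04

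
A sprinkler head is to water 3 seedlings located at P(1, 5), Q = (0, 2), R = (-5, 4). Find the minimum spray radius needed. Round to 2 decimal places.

3.05

Side lengths²: PQ² = 10, PR² = 37, QR² = 29.
Since PR² = 37 < 29 + 10 = 39, the triangle is acute, so the smallest enclosing circle is the circumcircle.
Circumcentre = (-67/34, 147/34), r² = 5365/578.
r = √(5365/578) ≈ 3.05.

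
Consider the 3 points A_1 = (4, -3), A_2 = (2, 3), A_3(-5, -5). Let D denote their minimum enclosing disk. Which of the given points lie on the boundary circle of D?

Side lengths²: A_1A_2² = 40, A_1A_3² = 85, A_2A_3² = 113.
Since A_2A_3² = 113 < 85 + 40 = 125, the triangle is acute, so the smallest enclosing circle is the circumcircle.
Circumcentre = (-63/58, -79/58), r² = 48025/1682.
The points at distance exactly r from the centre are A_1, A_2, A_3 — 3 points.

A_1, A_2, A_3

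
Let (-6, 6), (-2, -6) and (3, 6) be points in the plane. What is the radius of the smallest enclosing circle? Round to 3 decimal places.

Call the three points A, B, C in the order given.
Side lengths²: AB² = 160, AC² = 81, BC² = 169.
Since BC² = 169 < 160 + 81 = 241, the triangle is acute, so the smallest enclosing circle is the circumcircle.
Circumcentre = (-1.5, 5/6), r² = 845/18.
r = √(845/18) ≈ 6.852.

6.852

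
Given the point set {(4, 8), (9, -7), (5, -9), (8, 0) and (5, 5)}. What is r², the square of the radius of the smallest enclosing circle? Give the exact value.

72.5

The minimum enclosing circle of a finite set is fixed by two of the points (as a diameter) or three (as a circumcircle).
The farthest pair is (4, 8)–(5, -9) with squared distance 290. The circle on this segment as diameter has centre (4.5, -0.5) and r² = 290/4 = 72.5.
Check (9, -7): distance² to centre = 62.5 ≤ 72.5, so it lies inside.
All remaining points lie in this disk, and no smaller disk contains both endpoints, so this is the minimum enclosing circle.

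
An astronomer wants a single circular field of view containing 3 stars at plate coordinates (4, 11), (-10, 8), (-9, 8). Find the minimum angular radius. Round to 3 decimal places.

Call the three points A, B, C in the order given.
Side lengths²: AB² = 205, AC² = 178, BC² = 1.
Since AB² = 205 ≥ 178 + 1 = 179, the angle opposite AB is not acute, so the smallest enclosing circle has AB as diameter.
Centre = midpoint of AB = (-3, 9.5), r² = 205/4 = 51.25.
r = √(51.25) ≈ 7.159.

7.159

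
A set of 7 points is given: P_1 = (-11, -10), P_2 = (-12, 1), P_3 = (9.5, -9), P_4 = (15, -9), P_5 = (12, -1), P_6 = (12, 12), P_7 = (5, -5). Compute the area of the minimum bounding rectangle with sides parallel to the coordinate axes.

x ranges over [-12, 15], width 27.
y ranges over [-10, 12], height 22.
Area = 27 × 22 = 594.

594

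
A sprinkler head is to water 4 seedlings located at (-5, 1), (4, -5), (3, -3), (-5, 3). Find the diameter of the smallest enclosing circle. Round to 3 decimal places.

The farthest pair is (4, -5)–(-5, 3) with squared distance 145. The circle on this segment as diameter has centre (-0.5, -1) and r² = 145/4 = 36.25.
Check (-5, 1): distance² to centre = 24.25 ≤ 36.25, so it lies inside.
All remaining points lie in this disk, and no smaller disk contains both endpoints, so this is the minimum enclosing circle.
Diameter = 2r = 2√(36.25) ≈ 12.042.

12.042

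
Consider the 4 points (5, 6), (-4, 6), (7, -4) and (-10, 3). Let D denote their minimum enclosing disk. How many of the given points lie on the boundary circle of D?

The minimum enclosing circle of a finite set is fixed by two of the points (as a diameter) or three (as a circumcircle).
The farthest pair is (7, -4)–(-10, 3) with squared distance 338. The circle on this segment as diameter has centre (-1.5, -0.5) and r² = 338/4 = 84.5.
Check (5, 6): distance² to centre = 84.5 ≤ 84.5, so it lies inside.
All remaining points lie in this disk, and no smaller disk contains both endpoints, so this is the minimum enclosing circle.
The points at distance exactly r from the centre are (5, 6), (7, -4), (-10, 3) — 3 points.

3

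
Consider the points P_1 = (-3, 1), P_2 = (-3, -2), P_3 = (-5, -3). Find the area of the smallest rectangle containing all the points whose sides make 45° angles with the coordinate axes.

In coordinates u = x + y, v = x − y the rectangle is axis-aligned; the map (x,y)→(u,v) scales areas by 2.
u-values: -2, -5, -8; range = -2 − (-8) = 6.
v-values: -4, -1, -2; range = -1 − (-4) = 3.
Area = (6 × 3) / 2 = 9.

9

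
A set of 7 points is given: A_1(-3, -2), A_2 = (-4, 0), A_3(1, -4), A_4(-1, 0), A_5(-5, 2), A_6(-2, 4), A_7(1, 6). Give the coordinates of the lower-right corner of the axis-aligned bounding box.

x-range [-5, 1], y-range [-4, 6].
The lower-right corner is (1, -4).

(1, -4)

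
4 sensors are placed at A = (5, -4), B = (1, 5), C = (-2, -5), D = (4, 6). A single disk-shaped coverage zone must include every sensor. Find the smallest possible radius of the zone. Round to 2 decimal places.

By Welzl's lemma the MEC is supported by two points (diametrically opposite) or three points (on a circumcircle).
The farthest pair is C–D with squared distance 157. The circle on this segment as diameter has centre (1, 0.5) and r² = 157/4 = 39.25.
Check A: distance² to centre = 36.25 ≤ 39.25, so it lies inside.
All remaining points lie in this disk, and no smaller disk contains both endpoints, so this is the minimum enclosing circle.
r = √(39.25) ≈ 6.26.

6.26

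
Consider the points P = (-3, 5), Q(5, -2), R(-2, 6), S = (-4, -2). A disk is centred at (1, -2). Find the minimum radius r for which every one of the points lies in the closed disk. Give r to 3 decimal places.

The required radius is the distance from (1, -2) to the farthest point.
Squared distances: 65, 16, 73, 25.
Maximum is 73, attained at R.
r = √73 ≈ 8.544.

8.544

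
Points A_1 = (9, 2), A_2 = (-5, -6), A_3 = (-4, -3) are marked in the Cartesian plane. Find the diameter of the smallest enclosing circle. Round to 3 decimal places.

Side lengths²: A_1A_2² = 260, A_1A_3² = 194, A_2A_3² = 10.
Since A_1A_2² = 260 ≥ 194 + 10 = 204, the angle opposite A_1A_2 is not acute, so the smallest enclosing circle has A_1A_2 as diameter.
Centre = midpoint of A_1A_2 = (2, -2), r² = 260/4 = 65.
Diameter = 2r = 2√65 ≈ 16.125.

16.125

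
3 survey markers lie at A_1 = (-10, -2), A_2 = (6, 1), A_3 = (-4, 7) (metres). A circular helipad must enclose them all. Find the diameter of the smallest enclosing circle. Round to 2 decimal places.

Side lengths²: A_1A_2² = 265, A_1A_3² = 117, A_2A_3² = 136.
Since A_1A_2² = 265 ≥ 136 + 117 = 253, the angle opposite A_1A_2 is not acute, so the smallest enclosing circle has A_1A_2 as diameter.
Centre = midpoint of A_1A_2 = (-2, -0.5), r² = 265/4 = 66.25.
Diameter = 2r = 2√(66.25) ≈ 16.28.

16.28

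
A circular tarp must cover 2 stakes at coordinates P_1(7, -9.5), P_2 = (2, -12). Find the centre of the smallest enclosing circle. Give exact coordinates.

(4.5, -10.75)

The smallest circle enclosing two points has them as diameter endpoints.
Centre = midpoint = (4.5, -10.75); r² = |P_1P_2|²/4 = 31.25/4 = 7.8125.
Centre = (4.5, -10.75).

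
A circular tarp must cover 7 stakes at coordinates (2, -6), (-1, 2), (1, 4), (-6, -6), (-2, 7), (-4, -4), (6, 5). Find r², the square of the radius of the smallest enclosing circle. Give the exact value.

A smallest enclosing disk is always determined by at most three of the input points on its boundary.
The farthest pair is (-6, -6)–(6, 5) with squared distance 265. The circle on this segment as diameter has centre (0, -0.5) and r² = 265/4 = 66.25.
Check (2, -6): distance² to centre = 34.25 ≤ 66.25, so it lies inside.
All remaining points lie in this disk, and no smaller disk contains both endpoints, so this is the minimum enclosing circle.

66.25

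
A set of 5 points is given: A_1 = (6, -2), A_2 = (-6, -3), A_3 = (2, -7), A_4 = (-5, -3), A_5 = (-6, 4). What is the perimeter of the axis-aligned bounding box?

Width = max x − min x = 6 − (-6) = 12.
Height = max y − min y = 4 − (-7) = 11.
Perimeter = 2(12 + 11) = 46.

46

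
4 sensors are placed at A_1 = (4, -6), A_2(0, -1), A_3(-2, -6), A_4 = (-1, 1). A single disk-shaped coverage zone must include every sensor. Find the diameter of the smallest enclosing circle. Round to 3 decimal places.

By Welzl's lemma the MEC is supported by two points (diametrically opposite) or three points (on a circumcircle).
The minimum enclosing circle is determined by three boundary points: A_1, A_3, A_4.
Their circumcentre is (1, -20/7) with r² = 925/49.
The farthest remaining point A_2 is at distance² 218/49 ≤ 925/49.
Diameter = 2r = 2√(925/49) ≈ 8.690.

8.690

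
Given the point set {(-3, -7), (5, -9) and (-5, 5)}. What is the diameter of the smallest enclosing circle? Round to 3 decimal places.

Call the three points A, B, C in the order given.
Side lengths²: AB² = 68, AC² = 148, BC² = 296.
Since BC² = 296 ≥ 148 + 68 = 216, the angle opposite BC is not acute, so the smallest enclosing circle has BC as diameter.
Centre = midpoint of BC = (0, -2), r² = 296/4 = 74.
Diameter = 2r = 2√74 ≈ 17.205.

17.205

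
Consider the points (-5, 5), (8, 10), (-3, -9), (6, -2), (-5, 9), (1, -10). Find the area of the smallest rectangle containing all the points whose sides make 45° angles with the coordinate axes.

In coordinates u = x + y, v = x − y the rectangle is axis-aligned; the map (x,y)→(u,v) scales areas by 2.
u-values: 0, 18, -12, 4, 4, -9; range = 18 − (-12) = 30.
v-values: -10, -2, 6, 8, -14, 11; range = 11 − (-14) = 25.
Area = (30 × 25) / 2 = 375.

375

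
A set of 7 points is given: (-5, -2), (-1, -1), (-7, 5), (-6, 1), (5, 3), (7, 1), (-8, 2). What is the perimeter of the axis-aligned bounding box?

44

Width = max x − min x = 7 − (-8) = 15.
Height = max y − min y = 5 − (-2) = 7.
Perimeter = 2(15 + 7) = 44.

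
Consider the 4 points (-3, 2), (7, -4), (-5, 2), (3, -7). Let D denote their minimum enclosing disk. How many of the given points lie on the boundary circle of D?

The minimum enclosing circle of a finite set is fixed by two of the points (as a diameter) or three (as a circumcircle).
The farthest pair is (7, -4)–(-5, 2) with squared distance 180. The circle on this segment as diameter has centre (1, -1) and r² = 180/4 = 45.
Check (-3, 2): distance² to centre = 25 ≤ 45, so it lies inside.
All remaining points lie in this disk, and no smaller disk contains both endpoints, so this is the minimum enclosing circle.
The points at distance exactly r from the centre are (7, -4), (-5, 2) — 2 points.

2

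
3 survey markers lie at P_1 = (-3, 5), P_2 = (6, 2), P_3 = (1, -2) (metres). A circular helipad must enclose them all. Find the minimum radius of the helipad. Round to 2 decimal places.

Side lengths²: P_1P_2² = 90, P_1P_3² = 65, P_2P_3² = 41.
Since P_1P_2² = 90 < 65 + 41 = 106, the triangle is acute, so the smallest enclosing circle is the circumcircle.
Circumcentre = (43/34, 95/34), r² = 13325/578.
r = √(13325/578) ≈ 4.80.

4.80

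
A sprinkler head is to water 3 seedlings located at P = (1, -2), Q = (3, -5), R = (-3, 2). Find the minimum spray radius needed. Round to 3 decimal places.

Side lengths²: PQ² = 13, PR² = 32, QR² = 85.
Since QR² = 85 ≥ 32 + 13 = 45, the angle opposite QR is not acute, so the smallest enclosing circle has QR as diameter.
Centre = midpoint of QR = (0, -1.5), r² = 85/4 = 21.25.
r = √(21.25) ≈ 4.610.

4.610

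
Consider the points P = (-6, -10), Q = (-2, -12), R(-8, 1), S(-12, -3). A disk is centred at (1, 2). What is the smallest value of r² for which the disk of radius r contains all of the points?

205

The required radius is the distance from (1, 2) to the farthest point.
Squared distances: 193, 205, 82, 194.
Maximum is 205, attained at Q.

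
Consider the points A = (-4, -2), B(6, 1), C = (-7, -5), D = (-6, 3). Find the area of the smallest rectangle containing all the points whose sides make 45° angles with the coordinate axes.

In coordinates u = x + y, v = x − y the rectangle is axis-aligned; the map (x,y)→(u,v) scales areas by 2.
u-values: -6, 7, -12, -3; range = 7 − (-12) = 19.
v-values: -2, 5, -2, -9; range = 5 − (-9) = 14.
Area = (19 × 14) / 2 = 133.

133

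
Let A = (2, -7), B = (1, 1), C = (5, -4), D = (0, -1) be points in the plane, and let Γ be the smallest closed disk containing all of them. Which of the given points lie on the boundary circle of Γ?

By Welzl's lemma the MEC is supported by two points (diametrically opposite) or three points (on a circumcircle).
The farthest pair is A–B with squared distance 65. The circle on this segment as diameter has centre (1.5, -3) and r² = 65/4 = 16.25.
Check C: distance² to centre = 13.25 ≤ 16.25, so it lies inside.
All remaining points lie in this disk, and no smaller disk contains both endpoints, so this is the minimum enclosing circle.
The points at distance exactly r from the centre are A, B — 2 points.

A, B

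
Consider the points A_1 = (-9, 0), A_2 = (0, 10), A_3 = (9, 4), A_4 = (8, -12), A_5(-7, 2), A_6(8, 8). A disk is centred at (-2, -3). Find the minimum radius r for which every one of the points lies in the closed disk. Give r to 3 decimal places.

The required radius is the distance from (-2, -3) to the farthest point.
Squared distances: 58, 173, 170, 181, 50, 221.
Maximum is 221, attained at A_6.
r = √221 ≈ 14.866.

14.866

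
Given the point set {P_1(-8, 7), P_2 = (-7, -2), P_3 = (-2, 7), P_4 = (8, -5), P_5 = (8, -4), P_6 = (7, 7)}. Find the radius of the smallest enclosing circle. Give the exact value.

A smallest enclosing disk is always determined by at most three of the input points on its boundary.
The farthest pair is P_1–P_4 with squared distance 400. The circle on this segment as diameter has centre (0, 1) and r² = 400/4 = 100.
Check P_2: distance² to centre = 58 ≤ 100, so it lies inside.
All remaining points lie in this disk, and no smaller disk contains both endpoints, so this is the minimum enclosing circle.
r = √100 = 10.

10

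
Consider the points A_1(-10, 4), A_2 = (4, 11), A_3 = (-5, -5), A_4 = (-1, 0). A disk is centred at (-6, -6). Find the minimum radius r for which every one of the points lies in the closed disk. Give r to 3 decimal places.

The required radius is the distance from (-6, -6) to the farthest point.
Squared distances: 116, 389, 2, 61.
Maximum is 389, attained at A_2.
r = √389 ≈ 19.723.

19.723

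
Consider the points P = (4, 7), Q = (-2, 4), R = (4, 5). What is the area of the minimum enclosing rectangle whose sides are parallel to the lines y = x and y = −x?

In coordinates u = x + y, v = x − y the rectangle is axis-aligned; the map (x,y)→(u,v) scales areas by 2.
u-values: 11, 2, 9; range = 11 − 2 = 9.
v-values: -3, -6, -1; range = -1 − (-6) = 5.
Area = (9 × 5) / 2 = 22.5.

22.5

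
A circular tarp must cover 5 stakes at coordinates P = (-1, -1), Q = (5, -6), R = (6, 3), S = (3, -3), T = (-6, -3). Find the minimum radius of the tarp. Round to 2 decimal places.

6.79

By Welzl's lemma the MEC is supported by two points (diametrically opposite) or three points (on a circumcircle).
The minimum enclosing circle is determined by three boundary points: Q, R, T.
Their circumcentre is (8/17, -16/17) with r² = 13325/289.
The farthest remaining point S is at distance² 3074/289 ≤ 13325/289.
r = √(13325/289) ≈ 6.79.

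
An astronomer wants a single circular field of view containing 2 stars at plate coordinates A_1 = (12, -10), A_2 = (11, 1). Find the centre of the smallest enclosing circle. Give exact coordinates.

The smallest circle enclosing two points has them as diameter endpoints.
Centre = midpoint = (11.5, -4.5); r² = |A_1A_2|²/4 = 122/4 = 30.5.
Centre = (11.5, -4.5).

(11.5, -4.5)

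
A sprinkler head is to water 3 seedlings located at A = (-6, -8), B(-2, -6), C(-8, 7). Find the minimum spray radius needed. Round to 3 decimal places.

7.566

Side lengths²: AB² = 20, AC² = 229, BC² = 205.
Since AC² = 229 ≥ 205 + 20 = 225, the angle opposite AC is not acute, so the smallest enclosing circle has AC as diameter.
Centre = midpoint of AC = (-7, -0.5), r² = 229/4 = 57.25.
r = √(57.25) ≈ 7.566.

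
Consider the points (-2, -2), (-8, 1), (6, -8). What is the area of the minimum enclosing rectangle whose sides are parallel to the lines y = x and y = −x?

In coordinates u = x + y, v = x − y the rectangle is axis-aligned; the map (x,y)→(u,v) scales areas by 2.
u-values: -4, -7, -2; range = -2 − (-7) = 5.
v-values: 0, -9, 14; range = 14 − (-9) = 23.
Area = (5 × 23) / 2 = 57.5.

57.5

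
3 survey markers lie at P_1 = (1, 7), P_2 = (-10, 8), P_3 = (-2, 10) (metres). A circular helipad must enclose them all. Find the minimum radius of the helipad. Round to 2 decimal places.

5.52

Side lengths²: P_1P_2² = 122, P_1P_3² = 18, P_2P_3² = 68.
Since P_1P_2² = 122 ≥ 68 + 18 = 86, the angle opposite P_1P_2 is not acute, so the smallest enclosing circle has P_1P_2 as diameter.
Centre = midpoint of P_1P_2 = (-4.5, 7.5), r² = 122/4 = 30.5.
r = √(30.5) ≈ 5.52.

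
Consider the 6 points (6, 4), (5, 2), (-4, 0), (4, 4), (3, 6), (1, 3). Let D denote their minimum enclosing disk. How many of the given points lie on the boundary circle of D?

2

The farthest pair is (6, 4)–(-4, 0) with squared distance 116. The circle on this segment as diameter has centre (1, 2) and r² = 116/4 = 29.
Check (5, 2): distance² to centre = 16 ≤ 29, so it lies inside.
All remaining points lie in this disk, and no smaller disk contains both endpoints, so this is the minimum enclosing circle.
The points at distance exactly r from the centre are (6, 4), (-4, 0) — 2 points.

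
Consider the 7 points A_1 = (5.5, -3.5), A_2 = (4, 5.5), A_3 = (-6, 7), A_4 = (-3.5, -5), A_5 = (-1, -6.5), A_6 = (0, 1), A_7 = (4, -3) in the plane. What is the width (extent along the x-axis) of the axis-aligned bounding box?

11.5

max x = 5.5, min x = -6, so width = 11.5.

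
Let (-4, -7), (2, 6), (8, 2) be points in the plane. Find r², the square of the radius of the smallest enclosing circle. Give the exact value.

Call the three points A, B, C in the order given.
Side lengths²: AB² = 205, AC² = 225, BC² = 52.
Since AC² = 225 < 205 + 52 = 257, the triangle is acute, so the smallest enclosing circle is the circumcircle.
Circumcentre = (22/17, -53/34), r² = 66625/1156.

66625/1156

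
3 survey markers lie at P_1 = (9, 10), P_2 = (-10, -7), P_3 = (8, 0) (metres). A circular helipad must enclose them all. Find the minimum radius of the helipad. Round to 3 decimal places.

Side lengths²: P_1P_2² = 650, P_1P_3² = 101, P_2P_3² = 373.
Since P_1P_2² = 650 ≥ 373 + 101 = 474, the angle opposite P_1P_2 is not acute, so the smallest enclosing circle has P_1P_2 as diameter.
Centre = midpoint of P_1P_2 = (-0.5, 1.5), r² = 650/4 = 162.5.
r = √(162.5) ≈ 12.748.

12.748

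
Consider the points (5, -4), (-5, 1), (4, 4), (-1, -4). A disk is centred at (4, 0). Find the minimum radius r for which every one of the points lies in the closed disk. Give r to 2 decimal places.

9.06

The required radius is the distance from (4, 0) to the farthest point.
Squared distances: 17, 82, 16, 41.
Maximum is 82, attained at (-5, 1).
r = √82 ≈ 9.06.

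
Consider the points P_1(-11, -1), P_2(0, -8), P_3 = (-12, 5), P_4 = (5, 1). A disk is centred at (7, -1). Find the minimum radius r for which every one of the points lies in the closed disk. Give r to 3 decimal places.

19.925

The required radius is the distance from (7, -1) to the farthest point.
Squared distances: 324, 98, 397, 8.
Maximum is 397, attained at P_3.
r = √397 ≈ 19.925.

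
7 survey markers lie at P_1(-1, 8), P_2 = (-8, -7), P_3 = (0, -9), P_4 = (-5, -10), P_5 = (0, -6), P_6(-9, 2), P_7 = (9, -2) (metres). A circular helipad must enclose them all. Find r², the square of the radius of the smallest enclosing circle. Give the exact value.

11050/121

By Welzl's lemma the MEC is supported by two points (diametrically opposite) or three points (on a circumcircle).
The minimum enclosing circle is determined by three boundary points: P_1, P_4, P_7.
Their circumcentre is (-6/11, -17/11) with r² = 11050/121.
The farthest remaining point P_2 is at distance² 10324/121 ≤ 11050/121.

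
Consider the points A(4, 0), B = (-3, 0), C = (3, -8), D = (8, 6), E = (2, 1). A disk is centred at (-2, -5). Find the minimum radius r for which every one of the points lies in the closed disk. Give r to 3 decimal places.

14.866

The required radius is the distance from (-2, -5) to the farthest point.
Squared distances: 61, 26, 34, 221, 52.
Maximum is 221, attained at D.
r = √221 ≈ 14.866.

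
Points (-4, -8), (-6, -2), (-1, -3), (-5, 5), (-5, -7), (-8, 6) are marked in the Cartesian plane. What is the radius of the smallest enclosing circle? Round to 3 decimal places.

7.280

The farthest pair is (-4, -8)–(-8, 6) with squared distance 212. The circle on this segment as diameter has centre (-6, -1) and r² = 212/4 = 53.
Check (-6, -2): distance² to centre = 1 ≤ 53, so it lies inside.
All remaining points lie in this disk, and no smaller disk contains both endpoints, so this is the minimum enclosing circle.
r = √53 ≈ 7.280.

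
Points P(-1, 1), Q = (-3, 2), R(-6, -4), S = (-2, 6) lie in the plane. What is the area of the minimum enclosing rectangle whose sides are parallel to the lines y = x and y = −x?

In coordinates u = x + y, v = x − y the rectangle is axis-aligned; the map (x,y)→(u,v) scales areas by 2.
u-values: 0, -1, -10, 4; range = 4 − (-10) = 14.
v-values: -2, -5, -2, -8; range = -2 − (-8) = 6.
Area = (14 × 6) / 2 = 42.

42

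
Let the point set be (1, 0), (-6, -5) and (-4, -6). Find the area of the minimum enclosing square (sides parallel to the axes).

49

The bounding box has width 7 and height 6.
An axis-aligned square enclosing the set must have side ≥ max(width, height).
So the minimum side is max(7, 6) = 7.
Area = 7² = 49.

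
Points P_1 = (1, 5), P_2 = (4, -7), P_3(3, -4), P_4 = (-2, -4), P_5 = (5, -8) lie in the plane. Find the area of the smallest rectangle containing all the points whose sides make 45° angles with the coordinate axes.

102

In coordinates u = x + y, v = x − y the rectangle is axis-aligned; the map (x,y)→(u,v) scales areas by 2.
u-values: 6, -3, -1, -6, -3; range = 6 − (-6) = 12.
v-values: -4, 11, 7, 2, 13; range = 13 − (-4) = 17.
Area = (12 × 17) / 2 = 102.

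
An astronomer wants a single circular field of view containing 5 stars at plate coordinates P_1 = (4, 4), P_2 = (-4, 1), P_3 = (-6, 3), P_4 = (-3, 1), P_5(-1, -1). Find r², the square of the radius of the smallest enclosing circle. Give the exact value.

25.25

The farthest pair is P_1–P_3 with squared distance 101. The circle on this segment as diameter has centre (-1, 3.5) and r² = 101/4 = 25.25.
Check P_2: distance² to centre = 15.25 ≤ 25.25, so it lies inside.
All remaining points lie in this disk, and no smaller disk contains both endpoints, so this is the minimum enclosing circle.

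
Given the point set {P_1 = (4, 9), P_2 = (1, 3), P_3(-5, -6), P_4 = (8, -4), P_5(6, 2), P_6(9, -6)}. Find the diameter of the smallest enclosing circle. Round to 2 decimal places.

The minimum enclosing circle is determined by three boundary points: P_1, P_3, P_6.
Their circumcentre is (2, 0) with r² = 85.
The farthest remaining point P_4 is at distance² 52 ≤ 85.
Diameter = 2r = 2√85 ≈ 18.44.

18.44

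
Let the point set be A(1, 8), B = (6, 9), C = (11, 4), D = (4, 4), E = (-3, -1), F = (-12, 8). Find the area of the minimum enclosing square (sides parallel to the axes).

The bounding box has width 23 and height 10.
An axis-aligned square enclosing the set must have side ≥ max(width, height).
So the minimum side is max(23, 10) = 23.
Area = 23² = 529.

529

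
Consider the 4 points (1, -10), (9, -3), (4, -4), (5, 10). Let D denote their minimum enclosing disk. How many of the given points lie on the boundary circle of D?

2

The minimum enclosing circle of a finite set is fixed by two of the points (as a diameter) or three (as a circumcircle).
The farthest pair is (1, -10)–(5, 10) with squared distance 416. The circle on this segment as diameter has centre (3, 0) and r² = 416/4 = 104.
Check (9, -3): distance² to centre = 45 ≤ 104, so it lies inside.
All remaining points lie in this disk, and no smaller disk contains both endpoints, so this is the minimum enclosing circle.
The points at distance exactly r from the centre are (1, -10), (5, 10) — 2 points.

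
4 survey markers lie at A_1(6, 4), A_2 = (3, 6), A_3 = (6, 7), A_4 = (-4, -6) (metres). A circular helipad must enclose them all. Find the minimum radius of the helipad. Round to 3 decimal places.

8.201

The minimum enclosing circle of a finite set is fixed by two of the points (as a diameter) or three (as a circumcircle).
The farthest pair is A_3–A_4 with squared distance 269. The circle on this segment as diameter has centre (1, 0.5) and r² = 269/4 = 67.25.
Check A_1: distance² to centre = 37.25 ≤ 67.25, so it lies inside.
All remaining points lie in this disk, and no smaller disk contains both endpoints, so this is the minimum enclosing circle.
r = √(67.25) ≈ 8.201.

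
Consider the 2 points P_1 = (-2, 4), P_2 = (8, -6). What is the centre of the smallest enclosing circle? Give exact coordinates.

(3, -1)

The smallest circle enclosing two points has them as diameter endpoints.
Centre = midpoint = (3, -1); r² = |P_1P_2|²/4 = 200/4 = 50.
Centre = (3, -1).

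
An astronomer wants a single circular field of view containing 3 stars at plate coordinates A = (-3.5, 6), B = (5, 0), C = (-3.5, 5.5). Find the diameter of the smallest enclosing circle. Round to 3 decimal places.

Side lengths²: AB² = 108.25, AC² = 0.25, BC² = 102.5.
Since AB² = 108.25 ≥ 102.5 + 0.25 = 102.75, the angle opposite AB is not acute, so the smallest enclosing circle has AB as diameter.
Centre = midpoint of AB = (0.75, 3), r² = 108.25/4 = 27.0625.
Diameter = 2r = 2√(27.0625) ≈ 10.404.

10.404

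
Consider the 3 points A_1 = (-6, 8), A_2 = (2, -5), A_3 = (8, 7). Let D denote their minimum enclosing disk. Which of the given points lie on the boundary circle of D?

Side lengths²: A_1A_2² = 233, A_1A_3² = 197, A_2A_3² = 180.
Since A_1A_2² = 233 < 197 + 180 = 377, the triangle is acute, so the smallest enclosing circle is the circumcircle.
Circumcentre = (20/29, 183/58), r² = 229505/3364.
The points at distance exactly r from the centre are A_1, A_2, A_3 — 3 points.

A_1, A_2, A_3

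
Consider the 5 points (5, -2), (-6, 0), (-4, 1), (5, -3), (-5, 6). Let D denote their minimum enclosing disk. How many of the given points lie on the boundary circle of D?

A smallest enclosing disk is always determined by at most three of the input points on its boundary.
The farthest pair is (5, -3)–(-5, 6) with squared distance 181. The circle on this segment as diameter has centre (0, 1.5) and r² = 181/4 = 45.25.
Check (5, -2): distance² to centre = 37.25 ≤ 45.25, so it lies inside.
All remaining points lie in this disk, and no smaller disk contains both endpoints, so this is the minimum enclosing circle.
The points at distance exactly r from the centre are (5, -3), (-5, 6) — 2 points.

2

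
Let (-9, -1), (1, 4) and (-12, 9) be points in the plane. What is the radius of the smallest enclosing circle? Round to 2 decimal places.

7.07

Call the three points A, B, C in the order given.
Side lengths²: AB² = 125, AC² = 109, BC² = 194.
Since BC² = 194 < 125 + 109 = 234, the triangle is acute, so the smallest enclosing circle is the circumcircle.
Circumcentre = (-273/46, 247/46), r² = 52865/1058.
r = √(52865/1058) ≈ 7.07.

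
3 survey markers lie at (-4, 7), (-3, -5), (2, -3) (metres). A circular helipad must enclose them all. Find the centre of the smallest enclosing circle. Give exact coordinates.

(-157/62, 67/62)

Call the three points A, B, C in the order given.
Side lengths²: AB² = 145, AC² = 136, BC² = 29.
Since AB² = 145 < 136 + 29 = 165, the triangle is acute, so the smallest enclosing circle is the circumcircle.
Circumcentre = (-157/62, 67/62), r² = 71485/1922.
Centre = (-157/62, 67/62).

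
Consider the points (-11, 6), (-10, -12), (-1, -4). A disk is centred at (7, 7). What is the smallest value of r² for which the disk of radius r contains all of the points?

The required radius is the distance from (7, 7) to the farthest point.
Squared distances: 325, 650, 185.
Maximum is 650, attained at (-10, -12).

650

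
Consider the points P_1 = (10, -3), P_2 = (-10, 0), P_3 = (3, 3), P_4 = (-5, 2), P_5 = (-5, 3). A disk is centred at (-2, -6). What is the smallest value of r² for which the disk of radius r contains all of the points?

153

The required radius is the distance from (-2, -6) to the farthest point.
Squared distances: 153, 100, 106, 73, 90.
Maximum is 153, attained at P_1.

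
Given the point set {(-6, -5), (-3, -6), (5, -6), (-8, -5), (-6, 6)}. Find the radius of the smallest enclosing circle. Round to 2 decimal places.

The minimum enclosing circle is determined by three boundary points: (5, -6), (-8, -5), (-6, 6).
Their circumcentre is (-65/58, -33/58) with r² = 112625/1682.
The farthest remaining point (-6, -5) is at distance² 73069/1682 ≤ 112625/1682.
r = √(112625/1682) ≈ 8.18.

8.18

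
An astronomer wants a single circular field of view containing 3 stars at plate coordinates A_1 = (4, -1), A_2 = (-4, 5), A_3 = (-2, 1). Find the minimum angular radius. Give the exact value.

Side lengths²: A_1A_2² = 100, A_1A_3² = 40, A_2A_3² = 20.
Since A_1A_2² = 100 ≥ 40 + 20 = 60, the angle opposite A_1A_2 is not acute, so the smallest enclosing circle has A_1A_2 as diameter.
Centre = midpoint of A_1A_2 = (0, 2), r² = 100/4 = 25.
r = √25 = 5.

5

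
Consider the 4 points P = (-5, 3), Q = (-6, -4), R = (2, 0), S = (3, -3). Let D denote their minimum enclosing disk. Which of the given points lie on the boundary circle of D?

The minimum enclosing circle of a finite set is fixed by two of the points (as a diameter) or three (as a circumcircle).
The minimum enclosing circle is determined by three boundary points: P, Q, S.
Their circumcentre is (-55/31, -32/31) with r² = 25625/961.
The farthest remaining point R is at distance² 14713/961 ≤ 25625/961.
The points at distance exactly r from the centre are P, Q, S — 3 points.

P, Q, S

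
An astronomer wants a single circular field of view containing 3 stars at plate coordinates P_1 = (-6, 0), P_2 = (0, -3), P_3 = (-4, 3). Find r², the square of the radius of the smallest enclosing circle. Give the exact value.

Side lengths²: P_1P_2² = 45, P_1P_3² = 13, P_2P_3² = 52.
Since P_2P_3² = 52 < 45 + 13 = 58, the triangle is acute, so the smallest enclosing circle is the circumcircle.
Circumcentre = (-2.375, -0.25), r² = 13.203125.

13.203125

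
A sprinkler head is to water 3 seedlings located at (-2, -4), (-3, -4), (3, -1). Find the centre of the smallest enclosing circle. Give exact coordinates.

Call the three points A, B, C in the order given.
Side lengths²: AB² = 1, AC² = 34, BC² = 45.
Since BC² = 45 ≥ 34 + 1 = 35, the angle opposite BC is not acute, so the smallest enclosing circle has BC as diameter.
Centre = midpoint of BC = (0, -2.5), r² = 45/4 = 11.25.
Centre = (0, -2.5).

(0, -2.5)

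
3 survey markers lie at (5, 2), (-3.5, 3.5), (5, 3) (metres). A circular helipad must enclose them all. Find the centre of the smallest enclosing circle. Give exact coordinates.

Call the three points A, B, C in the order given.
Side lengths²: AB² = 74.5, AC² = 1, BC² = 72.5.
Since AB² = 74.5 ≥ 72.5 + 1 = 73.5, the angle opposite AB is not acute, so the smallest enclosing circle has AB as diameter.
Centre = midpoint of AB = (0.75, 2.75), r² = 74.5/4 = 18.625.
Centre = (0.75, 2.75).

(0.75, 2.75)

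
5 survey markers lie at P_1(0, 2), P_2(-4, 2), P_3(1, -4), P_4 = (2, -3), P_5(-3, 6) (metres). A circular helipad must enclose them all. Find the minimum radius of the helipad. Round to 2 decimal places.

5.39

The farthest pair is P_3–P_5 with squared distance 116. The circle on this segment as diameter has centre (-1, 1) and r² = 116/4 = 29.
Check P_1: distance² to centre = 2 ≤ 29, so it lies inside.
All remaining points lie in this disk, and no smaller disk contains both endpoints, so this is the minimum enclosing circle.
r = √29 ≈ 5.39.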